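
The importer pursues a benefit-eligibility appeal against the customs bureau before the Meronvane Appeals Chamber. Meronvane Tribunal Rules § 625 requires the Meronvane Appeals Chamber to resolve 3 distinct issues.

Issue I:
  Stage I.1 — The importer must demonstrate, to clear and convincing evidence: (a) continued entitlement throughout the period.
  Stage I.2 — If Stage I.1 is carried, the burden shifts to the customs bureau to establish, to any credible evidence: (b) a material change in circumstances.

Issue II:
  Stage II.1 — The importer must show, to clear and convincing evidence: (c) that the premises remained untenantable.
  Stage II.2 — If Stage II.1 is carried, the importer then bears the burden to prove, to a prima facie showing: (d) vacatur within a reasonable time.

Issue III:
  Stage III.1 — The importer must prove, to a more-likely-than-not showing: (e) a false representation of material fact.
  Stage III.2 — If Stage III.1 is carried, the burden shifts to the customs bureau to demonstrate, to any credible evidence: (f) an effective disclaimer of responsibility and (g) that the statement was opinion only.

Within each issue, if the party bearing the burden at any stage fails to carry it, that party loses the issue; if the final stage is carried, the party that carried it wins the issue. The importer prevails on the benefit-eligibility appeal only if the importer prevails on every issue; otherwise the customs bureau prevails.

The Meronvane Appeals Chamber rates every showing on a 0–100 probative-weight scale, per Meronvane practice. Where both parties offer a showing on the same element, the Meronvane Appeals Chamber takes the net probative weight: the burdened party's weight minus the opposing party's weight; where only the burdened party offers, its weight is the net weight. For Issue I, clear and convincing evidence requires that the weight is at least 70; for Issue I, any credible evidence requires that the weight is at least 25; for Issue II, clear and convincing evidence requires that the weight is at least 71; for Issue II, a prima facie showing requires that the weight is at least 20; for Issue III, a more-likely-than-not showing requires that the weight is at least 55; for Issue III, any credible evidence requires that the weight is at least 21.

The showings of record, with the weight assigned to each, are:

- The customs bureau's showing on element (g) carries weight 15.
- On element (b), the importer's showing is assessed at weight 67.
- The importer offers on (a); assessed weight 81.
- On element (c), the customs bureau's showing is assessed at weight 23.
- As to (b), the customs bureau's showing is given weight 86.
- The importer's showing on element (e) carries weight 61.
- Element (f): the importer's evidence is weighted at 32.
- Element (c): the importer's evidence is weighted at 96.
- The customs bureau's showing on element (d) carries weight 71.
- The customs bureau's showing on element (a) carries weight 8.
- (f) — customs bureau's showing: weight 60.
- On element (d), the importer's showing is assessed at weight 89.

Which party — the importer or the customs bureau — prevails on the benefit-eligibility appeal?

— Issue I —
Stage I.1 (importer, clear and convincing evidence, weight is at least 70): (a) net 81−8=73 ≥ 70 — meets.
  Stage I.1 carried; the burden shifts to the customs bureau.
Stage I.2 (customs bureau, any credible evidence, weight is at least 25): (b) net 86−67=19 < 25 — fails.
  The customs bureau does not carry Stage I.2.
So the importer prevails on this issue.
— Issue II —
Stage II.1 — burden on importer; standard: clear and convincing evidence (weight is at least 71).
    (c): 96 − 23 = 73 ≥ 71 [met]
  Stage II.1 carried; the burden remains with the importer.
Stage II.2 — burden on importer; standard: a prima facie showing (weight is at least 20).
    (d): 89 − 71 = 18 < 20 [not met]
  The importer does not carry Stage II.2.
So the customs bureau prevails on this issue.
— Issue III —
Stage III.1 — burden on importer; standard: a more-likely-than-not showing (weight is at least 55).
    (e): 61 ≥ 55 [met]
  The importer carries Stage III.1; the customs bureau now bears the burden.
Stage III.2 — burden on customs bureau; standard: any credible evidence (weight is at least 21).
    (f): 60 − 32 = 28 ≥ 21 [met]
    (g): 15 < 21 [not met]
  Not every element is met, so the customs bureau fails to carry Stage III.2.
The importer prevails on this issue.
Per-issue: Issue I → importer; Issue II → customs bureau; Issue III → importer. The importer must prevail on every issue; overall, the customs bureau prevails.

customs bureau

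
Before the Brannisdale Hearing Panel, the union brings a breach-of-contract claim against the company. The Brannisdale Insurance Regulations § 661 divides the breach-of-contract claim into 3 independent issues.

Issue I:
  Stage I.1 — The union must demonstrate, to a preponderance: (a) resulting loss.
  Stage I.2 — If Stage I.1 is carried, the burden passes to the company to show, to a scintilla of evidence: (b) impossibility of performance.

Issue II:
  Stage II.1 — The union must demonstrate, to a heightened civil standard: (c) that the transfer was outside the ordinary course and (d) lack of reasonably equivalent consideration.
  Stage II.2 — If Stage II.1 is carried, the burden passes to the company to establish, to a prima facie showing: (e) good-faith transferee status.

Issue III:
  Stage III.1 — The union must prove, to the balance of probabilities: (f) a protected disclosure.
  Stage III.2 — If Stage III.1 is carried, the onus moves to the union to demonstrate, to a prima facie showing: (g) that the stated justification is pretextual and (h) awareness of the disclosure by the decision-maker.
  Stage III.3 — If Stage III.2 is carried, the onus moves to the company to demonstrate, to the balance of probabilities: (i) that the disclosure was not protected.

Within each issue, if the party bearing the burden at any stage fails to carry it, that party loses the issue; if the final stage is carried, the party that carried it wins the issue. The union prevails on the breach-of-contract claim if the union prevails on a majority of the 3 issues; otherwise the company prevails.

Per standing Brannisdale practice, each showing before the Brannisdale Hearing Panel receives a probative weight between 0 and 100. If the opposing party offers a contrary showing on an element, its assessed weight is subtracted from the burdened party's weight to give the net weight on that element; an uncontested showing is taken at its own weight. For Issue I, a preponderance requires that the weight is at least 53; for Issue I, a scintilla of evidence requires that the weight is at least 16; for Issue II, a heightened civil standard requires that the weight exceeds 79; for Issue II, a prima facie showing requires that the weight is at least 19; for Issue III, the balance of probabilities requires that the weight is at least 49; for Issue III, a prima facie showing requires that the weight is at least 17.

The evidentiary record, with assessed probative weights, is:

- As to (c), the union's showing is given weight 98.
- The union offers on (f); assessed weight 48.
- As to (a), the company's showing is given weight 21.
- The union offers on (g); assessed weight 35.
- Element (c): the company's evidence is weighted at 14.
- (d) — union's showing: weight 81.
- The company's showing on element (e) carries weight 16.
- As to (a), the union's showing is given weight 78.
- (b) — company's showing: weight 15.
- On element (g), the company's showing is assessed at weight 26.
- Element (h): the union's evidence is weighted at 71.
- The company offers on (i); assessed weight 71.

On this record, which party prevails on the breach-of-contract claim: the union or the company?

union

— Issue I —
Stage I.1 (union, a preponderance, weight is at least 53): (a) net 78−21=57 ≥ 53 — meets.
  The union carries Stage I.1; the company now bears the burden.
Stage I.2 (company, a scintilla of evidence, weight is at least 16): (b) 15 < 16 — fails.
  Stage I.2 not carried; the company fails its burden.
So the union prevails on this issue.
— Issue II —
Stage II.1 — burden on union; standard: a heightened civil standard (weight exceeds 79).
    (c): 98 − 14 = 84 > 79 [met]
    (d): 81 > 79 [met]
  All elements met. The burden passes to the company.
Stage II.2 — burden on company; standard: a prima facie showing (weight is at least 19).
    (e): 16 < 19 [not met]
  Not every element is met, so the company fails to carry Stage II.2.
The union prevails on this issue.
— Issue III —
At Stage III.1 the union must meet the balance of probabilities (weight is at least 49): on (f) the weight is 48, < 49, so (f) does not meet the standard.
  The union does not carry Stage III.1.
The company prevails on this issue.
Per-issue: Issue I → union; Issue II → union; Issue III → company. The union must prevail on a majority of issues; overall, the union prevails.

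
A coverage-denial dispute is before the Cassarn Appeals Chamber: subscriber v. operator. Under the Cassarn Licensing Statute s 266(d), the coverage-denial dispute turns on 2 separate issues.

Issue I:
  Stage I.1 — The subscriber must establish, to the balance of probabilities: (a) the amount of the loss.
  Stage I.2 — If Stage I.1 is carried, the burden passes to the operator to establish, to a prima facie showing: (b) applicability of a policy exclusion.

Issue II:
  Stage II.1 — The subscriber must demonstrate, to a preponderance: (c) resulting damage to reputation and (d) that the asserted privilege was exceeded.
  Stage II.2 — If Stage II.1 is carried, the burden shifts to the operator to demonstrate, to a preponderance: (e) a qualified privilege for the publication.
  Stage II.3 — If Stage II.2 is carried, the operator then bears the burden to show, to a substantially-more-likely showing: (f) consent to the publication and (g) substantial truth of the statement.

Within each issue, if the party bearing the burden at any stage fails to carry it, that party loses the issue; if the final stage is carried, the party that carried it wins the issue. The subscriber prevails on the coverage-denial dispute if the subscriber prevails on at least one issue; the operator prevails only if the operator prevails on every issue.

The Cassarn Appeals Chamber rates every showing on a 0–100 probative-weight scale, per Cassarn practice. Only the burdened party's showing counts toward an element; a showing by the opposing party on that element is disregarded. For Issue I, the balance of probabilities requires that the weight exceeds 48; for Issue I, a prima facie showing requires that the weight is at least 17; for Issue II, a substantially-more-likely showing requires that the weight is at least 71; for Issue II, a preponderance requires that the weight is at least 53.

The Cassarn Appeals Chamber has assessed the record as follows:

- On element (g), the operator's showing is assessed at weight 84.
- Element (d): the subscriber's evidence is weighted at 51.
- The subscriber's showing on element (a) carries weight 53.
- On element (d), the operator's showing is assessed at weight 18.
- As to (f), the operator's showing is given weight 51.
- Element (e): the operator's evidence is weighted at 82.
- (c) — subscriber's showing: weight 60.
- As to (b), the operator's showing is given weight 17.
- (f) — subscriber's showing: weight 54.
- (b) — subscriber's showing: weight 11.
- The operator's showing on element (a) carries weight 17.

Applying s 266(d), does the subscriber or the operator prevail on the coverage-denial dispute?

operator

— Issue I —
Stage I.1 — burden on subscriber; standard: the balance of probabilities (weight exceeds 48).
    (a): 53 (operator's 17 disregarded) > 48 [met]
  All elements met. The burden passes to the operator.
Stage I.2 — burden on operator; standard: a prima facie showing (weight is at least 17).
    (b): 17 (subscriber's 11 disregarded) ≥ 17 [met]
  All elements met at the final stage.
All stages carried — the operator prevails on this issue.
— Issue II —
At Stage II.1 the subscriber must meet a preponderance (weight is at least 53): on (c) the weight is 60, ≥ 53, so (c) meets the standard; on (d) the weight is 51 (the operator's 18 is given no effect), < 53, so (d) does not meet the standard.
  The subscriber does not carry Stage II.1.
So the operator prevails on this issue.
Per-issue: Issue I → operator; Issue II → operator. The subscriber must prevail on at least one issue; overall, the operator prevails.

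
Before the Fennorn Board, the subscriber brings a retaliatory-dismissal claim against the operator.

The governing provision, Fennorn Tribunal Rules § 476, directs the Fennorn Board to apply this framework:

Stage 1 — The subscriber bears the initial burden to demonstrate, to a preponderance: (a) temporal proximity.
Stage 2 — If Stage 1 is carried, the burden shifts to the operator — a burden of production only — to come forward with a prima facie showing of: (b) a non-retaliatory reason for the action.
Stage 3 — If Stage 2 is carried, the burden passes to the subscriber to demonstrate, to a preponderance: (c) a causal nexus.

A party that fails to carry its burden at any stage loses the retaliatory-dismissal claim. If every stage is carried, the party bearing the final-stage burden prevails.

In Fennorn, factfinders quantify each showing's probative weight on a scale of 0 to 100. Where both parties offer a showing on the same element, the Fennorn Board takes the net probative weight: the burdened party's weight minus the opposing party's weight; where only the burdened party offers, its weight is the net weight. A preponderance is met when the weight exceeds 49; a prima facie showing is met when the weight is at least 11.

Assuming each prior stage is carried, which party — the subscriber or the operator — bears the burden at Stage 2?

Stage 2's rule assigns the burden to the operator (to a prima facie showing).

operator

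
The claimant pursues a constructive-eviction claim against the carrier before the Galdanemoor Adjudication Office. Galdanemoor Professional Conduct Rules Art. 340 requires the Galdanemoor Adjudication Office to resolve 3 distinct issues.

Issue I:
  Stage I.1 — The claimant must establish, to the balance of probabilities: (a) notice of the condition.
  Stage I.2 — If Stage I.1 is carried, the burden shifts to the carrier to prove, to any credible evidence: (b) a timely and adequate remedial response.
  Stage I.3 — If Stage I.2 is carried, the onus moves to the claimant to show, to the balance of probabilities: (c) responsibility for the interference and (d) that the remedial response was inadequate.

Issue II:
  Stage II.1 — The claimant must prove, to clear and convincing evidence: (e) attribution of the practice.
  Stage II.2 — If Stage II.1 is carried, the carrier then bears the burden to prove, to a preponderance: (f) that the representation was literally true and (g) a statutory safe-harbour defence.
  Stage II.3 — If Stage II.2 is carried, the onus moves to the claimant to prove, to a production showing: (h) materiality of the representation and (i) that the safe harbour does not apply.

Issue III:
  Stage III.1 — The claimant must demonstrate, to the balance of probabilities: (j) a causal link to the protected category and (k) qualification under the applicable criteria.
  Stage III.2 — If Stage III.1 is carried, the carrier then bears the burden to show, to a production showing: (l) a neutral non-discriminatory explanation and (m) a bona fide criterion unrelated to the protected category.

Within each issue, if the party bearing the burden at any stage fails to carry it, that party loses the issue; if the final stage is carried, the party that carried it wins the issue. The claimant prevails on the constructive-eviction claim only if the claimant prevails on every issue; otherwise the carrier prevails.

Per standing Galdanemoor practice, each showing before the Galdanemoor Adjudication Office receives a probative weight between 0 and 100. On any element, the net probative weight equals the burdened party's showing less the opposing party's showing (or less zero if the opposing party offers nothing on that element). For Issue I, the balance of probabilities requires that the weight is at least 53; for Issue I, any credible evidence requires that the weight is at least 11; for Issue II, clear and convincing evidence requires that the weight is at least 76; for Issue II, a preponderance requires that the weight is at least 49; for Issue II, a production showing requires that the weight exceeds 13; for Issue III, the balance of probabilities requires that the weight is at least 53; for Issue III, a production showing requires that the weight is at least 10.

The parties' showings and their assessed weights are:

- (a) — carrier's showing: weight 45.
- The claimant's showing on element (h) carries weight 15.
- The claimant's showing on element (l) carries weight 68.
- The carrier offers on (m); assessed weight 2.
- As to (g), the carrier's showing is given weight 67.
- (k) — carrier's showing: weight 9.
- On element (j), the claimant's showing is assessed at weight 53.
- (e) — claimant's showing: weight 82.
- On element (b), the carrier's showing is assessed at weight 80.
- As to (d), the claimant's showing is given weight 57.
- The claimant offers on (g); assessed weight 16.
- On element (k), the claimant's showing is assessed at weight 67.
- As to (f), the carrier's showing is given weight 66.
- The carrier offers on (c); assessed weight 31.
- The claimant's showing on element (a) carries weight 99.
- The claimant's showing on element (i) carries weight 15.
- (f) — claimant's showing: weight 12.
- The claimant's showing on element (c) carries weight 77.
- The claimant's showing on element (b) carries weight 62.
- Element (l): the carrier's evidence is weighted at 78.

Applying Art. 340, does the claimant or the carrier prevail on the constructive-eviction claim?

carrier

— Issue I —
At Stage I.1 the claimant must meet the balance of probabilities (weight is at least 53): on (a) the weight is 99 less the opposing 45 gives net 54, which does reach 53, so (a) meets the standard.
  Stage I.1 is satisfied; the onus moves to the carrier.
At Stage I.2 the carrier must meet any credible evidence (weight is at least 11): on (b) the weight is 80 less the opposing 62 gives net 18, ≥ 11, so (b) meets the standard.
  All elements met. The burden passes to the claimant.
At Stage I.3 the claimant must meet the balance of probabilities (weight is at least 53): on (c) the weight is 77 less the opposing 31 gives net 46, < 53, so (c) does not meet the standard; on (d) the weight is 57, ≥ 53, so (d) meets the standard.
  The claimant does not carry Stage I.3.
So the carrier prevails on this issue.
— Issue II —
Stage II.1 — burden on claimant; standard: clear and convincing evidence (weight is at least 76).
    (e): 82 ≥ 76 [met]
  Stage II.1 carried; the burden shifts to the carrier.
Stage II.2 — burden on carrier; standard: a preponderance (weight is at least 49).
    (f): 66 − 12 = 54 ≥ 49 [met]
    (g): 67 − 16 = 51 ≥ 49 [met]
  Stage II.2 is satisfied; the onus moves to the claimant.
Stage II.3 — burden on claimant; standard: a production showing (weight exceeds 13).
    (h): 15 > 13 [met]
    (i): 15 > 13 [met]
  The claimant carries the last stage.
Every stage carried; the claimant prevails on this issue.
— Issue III —
At Stage III.1 the claimant must meet the balance of probabilities (weight is at least 53): on (j) the weight is 53, which does reach 53, so (j) meets the standard; on (k) the weight is 67 less the opposing 9 gives net 58, which does reach 53, so (k) meets the standard.
  All elements met. The burden passes to the carrier.
At Stage III.2 the carrier must meet a production showing (weight is at least 10): on (l) the weight is 78 less the opposing 68 gives net 10, ≥ 10, so (l) meets the standard; on (m) the weight is 2, < 10, so (m) does not meet the standard.
  Stage III.2 not carried; the carrier fails its burden.
The claimant prevails on this issue.
Per-issue: Issue I → carrier; Issue II → claimant; Issue III → claimant. The claimant must prevail on every issue; overall, the carrier prevails.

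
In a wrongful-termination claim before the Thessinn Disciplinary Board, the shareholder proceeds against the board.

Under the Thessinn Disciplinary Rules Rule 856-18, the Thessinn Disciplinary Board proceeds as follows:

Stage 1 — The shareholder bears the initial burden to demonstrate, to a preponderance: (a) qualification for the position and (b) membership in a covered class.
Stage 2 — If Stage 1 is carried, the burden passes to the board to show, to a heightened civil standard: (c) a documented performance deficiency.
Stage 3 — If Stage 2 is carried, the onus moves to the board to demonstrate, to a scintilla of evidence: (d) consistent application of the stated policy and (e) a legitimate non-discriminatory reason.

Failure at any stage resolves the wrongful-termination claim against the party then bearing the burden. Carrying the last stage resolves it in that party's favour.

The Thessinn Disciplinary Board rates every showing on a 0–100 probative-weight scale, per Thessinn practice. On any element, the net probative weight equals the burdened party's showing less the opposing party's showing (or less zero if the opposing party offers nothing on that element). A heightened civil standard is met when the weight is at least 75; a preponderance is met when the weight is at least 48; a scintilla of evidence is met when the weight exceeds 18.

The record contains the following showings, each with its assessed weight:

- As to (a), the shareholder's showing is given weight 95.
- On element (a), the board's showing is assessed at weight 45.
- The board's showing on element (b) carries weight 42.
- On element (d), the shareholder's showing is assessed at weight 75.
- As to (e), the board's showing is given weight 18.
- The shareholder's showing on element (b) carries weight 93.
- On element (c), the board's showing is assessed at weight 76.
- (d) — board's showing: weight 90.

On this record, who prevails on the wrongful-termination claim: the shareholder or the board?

At Stage 1 the shareholder must meet a preponderance (weight is at least 48): on (a) the weight is 95 less the opposing 45 gives net 50, which does reach 48, so (a) meets the standard; on (b) the weight is 93 less the opposing 42 gives net 51, ≥ 48, so (b) meets the standard.
  Stage 1 carried; the burden shifts to the board.
At Stage 2 the board must meet a heightened civil standard (weight is at least 75): on (c) the weight is 76, which does reach 75, so (c) meets the standard.
  Stage 2 is satisfied; the board continues to bear the burden.
At Stage 3 the board must meet a scintilla of evidence (weight exceeds 18): on (d) the weight is 90 less the opposing 75 gives net 15, ≤ 18, so (d) does not meet the standard; on (e) the weight is 18, ≤ 18, so (e) does not meet the standard.
  Not every element is met, so the board fails to carry Stage 3.
The shareholder prevails.

shareholder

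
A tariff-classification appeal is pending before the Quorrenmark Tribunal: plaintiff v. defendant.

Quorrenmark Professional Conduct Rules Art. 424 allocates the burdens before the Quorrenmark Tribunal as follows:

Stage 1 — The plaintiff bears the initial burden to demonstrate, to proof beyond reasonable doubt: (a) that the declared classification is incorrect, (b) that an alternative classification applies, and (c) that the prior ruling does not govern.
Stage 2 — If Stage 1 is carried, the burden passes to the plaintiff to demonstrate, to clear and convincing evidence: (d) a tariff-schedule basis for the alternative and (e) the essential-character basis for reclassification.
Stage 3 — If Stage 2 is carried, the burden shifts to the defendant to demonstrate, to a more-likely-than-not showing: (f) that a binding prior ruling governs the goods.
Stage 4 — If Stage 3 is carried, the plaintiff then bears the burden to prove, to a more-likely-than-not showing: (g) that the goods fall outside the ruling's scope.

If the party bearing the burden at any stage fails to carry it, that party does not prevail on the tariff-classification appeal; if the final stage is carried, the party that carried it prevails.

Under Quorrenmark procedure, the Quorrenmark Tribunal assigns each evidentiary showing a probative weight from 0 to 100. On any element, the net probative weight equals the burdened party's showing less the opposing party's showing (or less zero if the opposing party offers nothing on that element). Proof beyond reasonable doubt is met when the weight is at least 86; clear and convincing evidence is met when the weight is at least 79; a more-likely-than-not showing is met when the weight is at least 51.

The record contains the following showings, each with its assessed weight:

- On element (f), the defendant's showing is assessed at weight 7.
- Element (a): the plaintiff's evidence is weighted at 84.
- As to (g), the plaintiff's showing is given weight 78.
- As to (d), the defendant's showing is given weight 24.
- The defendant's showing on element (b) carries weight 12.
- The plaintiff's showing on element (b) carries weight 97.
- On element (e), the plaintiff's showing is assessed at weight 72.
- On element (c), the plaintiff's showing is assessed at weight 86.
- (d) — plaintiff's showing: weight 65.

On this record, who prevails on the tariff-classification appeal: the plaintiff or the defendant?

defendant

Stage 1 — burden on plaintiff; standard: proof beyond reasonable doubt (weight is at least 86).
    (a): 84 < 86 [not met]
    (b): 97 − 12 = 85 < 86 [not met]
    (c): 86 ≥ 86 [met]
  Stage 1 not carried; the plaintiff fails its burden.
The analysis ends at Stage 1; the defendant prevails.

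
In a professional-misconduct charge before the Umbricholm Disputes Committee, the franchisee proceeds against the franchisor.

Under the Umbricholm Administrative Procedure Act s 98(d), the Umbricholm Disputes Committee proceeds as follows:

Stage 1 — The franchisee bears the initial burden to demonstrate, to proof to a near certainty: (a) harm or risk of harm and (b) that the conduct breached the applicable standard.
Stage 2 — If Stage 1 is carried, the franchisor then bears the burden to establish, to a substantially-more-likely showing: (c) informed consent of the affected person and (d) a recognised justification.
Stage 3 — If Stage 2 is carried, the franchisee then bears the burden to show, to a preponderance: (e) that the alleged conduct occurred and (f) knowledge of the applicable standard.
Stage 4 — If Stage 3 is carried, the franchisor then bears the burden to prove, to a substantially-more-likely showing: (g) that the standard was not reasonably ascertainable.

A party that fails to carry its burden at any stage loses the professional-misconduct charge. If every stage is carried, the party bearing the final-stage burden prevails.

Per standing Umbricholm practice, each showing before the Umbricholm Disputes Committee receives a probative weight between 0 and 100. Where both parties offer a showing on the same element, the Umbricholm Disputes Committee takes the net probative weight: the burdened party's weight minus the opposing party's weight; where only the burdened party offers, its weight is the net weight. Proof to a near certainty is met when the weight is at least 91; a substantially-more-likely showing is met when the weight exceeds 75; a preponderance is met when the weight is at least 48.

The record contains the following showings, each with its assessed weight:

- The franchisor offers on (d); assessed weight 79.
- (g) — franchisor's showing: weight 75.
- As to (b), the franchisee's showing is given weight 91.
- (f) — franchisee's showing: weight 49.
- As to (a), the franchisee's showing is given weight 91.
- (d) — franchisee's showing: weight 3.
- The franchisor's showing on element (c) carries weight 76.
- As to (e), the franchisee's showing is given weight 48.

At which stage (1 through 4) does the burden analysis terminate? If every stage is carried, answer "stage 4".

stage 4

Stage 1 — burden on franchisee; standard: proof to a near certainty (weight is at least 91).
    (a): 91 ≥ 91 [met]
    (b): 91 ≥ 91 [met]
  Stage 1 carried; the burden shifts to the franchisor.
Stage 2 — burden on franchisor; standard: a substantially-more-likely showing (weight exceeds 75).
    (c): 76 > 75 [met]
    (d): 79 − 3 = 76 > 75 [met]
  Stage 2 is satisfied; the onus moves to the franchisee.
Stage 3 — burden on franchisee; standard: a preponderance (weight is at least 48).
    (e): 48 ≥ 48 [met]
    (f): 49 ≥ 48 [met]
  Stage 3 is satisfied; the onus moves to the franchisor.
Stage 4 — burden on franchisor; standard: a substantially-more-likely showing (weight exceeds 75).
    (g): 75 ≤ 75 [not met]
  The franchisor does not carry Stage 4.
The franchisee prevails.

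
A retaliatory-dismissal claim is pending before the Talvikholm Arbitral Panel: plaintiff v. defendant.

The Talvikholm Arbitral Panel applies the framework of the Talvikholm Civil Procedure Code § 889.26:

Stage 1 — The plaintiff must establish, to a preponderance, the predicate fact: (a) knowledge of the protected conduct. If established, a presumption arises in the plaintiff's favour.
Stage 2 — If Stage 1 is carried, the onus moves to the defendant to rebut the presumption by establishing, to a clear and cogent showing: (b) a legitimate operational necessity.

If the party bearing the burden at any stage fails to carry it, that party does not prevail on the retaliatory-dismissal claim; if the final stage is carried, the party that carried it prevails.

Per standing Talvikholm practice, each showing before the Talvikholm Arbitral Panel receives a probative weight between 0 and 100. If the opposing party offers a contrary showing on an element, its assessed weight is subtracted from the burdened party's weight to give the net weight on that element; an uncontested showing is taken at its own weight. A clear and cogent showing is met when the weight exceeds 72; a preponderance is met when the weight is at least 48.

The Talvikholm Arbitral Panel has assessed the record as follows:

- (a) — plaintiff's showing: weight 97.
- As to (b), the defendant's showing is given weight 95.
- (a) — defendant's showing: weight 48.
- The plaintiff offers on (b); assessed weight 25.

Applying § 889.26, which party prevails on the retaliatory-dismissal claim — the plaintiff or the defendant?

At Stage 1 the plaintiff must meet a preponderance (weight is at least 48): on (a) the weight is 97 less the opposing 48 gives net 49, ≥ 48, so (a) meets the standard.
  The plaintiff carries Stage 1; the defendant now bears the burden.
At Stage 2 the defendant must meet a clear and cogent showing (weight exceeds 72): on (b) the weight is 95 less the opposing 25 gives net 70, which does not exceed 72, so (b) does not meet the standard.
  Stage 2 not carried; the defendant fails its burden.
The plaintiff prevails.

plaintiff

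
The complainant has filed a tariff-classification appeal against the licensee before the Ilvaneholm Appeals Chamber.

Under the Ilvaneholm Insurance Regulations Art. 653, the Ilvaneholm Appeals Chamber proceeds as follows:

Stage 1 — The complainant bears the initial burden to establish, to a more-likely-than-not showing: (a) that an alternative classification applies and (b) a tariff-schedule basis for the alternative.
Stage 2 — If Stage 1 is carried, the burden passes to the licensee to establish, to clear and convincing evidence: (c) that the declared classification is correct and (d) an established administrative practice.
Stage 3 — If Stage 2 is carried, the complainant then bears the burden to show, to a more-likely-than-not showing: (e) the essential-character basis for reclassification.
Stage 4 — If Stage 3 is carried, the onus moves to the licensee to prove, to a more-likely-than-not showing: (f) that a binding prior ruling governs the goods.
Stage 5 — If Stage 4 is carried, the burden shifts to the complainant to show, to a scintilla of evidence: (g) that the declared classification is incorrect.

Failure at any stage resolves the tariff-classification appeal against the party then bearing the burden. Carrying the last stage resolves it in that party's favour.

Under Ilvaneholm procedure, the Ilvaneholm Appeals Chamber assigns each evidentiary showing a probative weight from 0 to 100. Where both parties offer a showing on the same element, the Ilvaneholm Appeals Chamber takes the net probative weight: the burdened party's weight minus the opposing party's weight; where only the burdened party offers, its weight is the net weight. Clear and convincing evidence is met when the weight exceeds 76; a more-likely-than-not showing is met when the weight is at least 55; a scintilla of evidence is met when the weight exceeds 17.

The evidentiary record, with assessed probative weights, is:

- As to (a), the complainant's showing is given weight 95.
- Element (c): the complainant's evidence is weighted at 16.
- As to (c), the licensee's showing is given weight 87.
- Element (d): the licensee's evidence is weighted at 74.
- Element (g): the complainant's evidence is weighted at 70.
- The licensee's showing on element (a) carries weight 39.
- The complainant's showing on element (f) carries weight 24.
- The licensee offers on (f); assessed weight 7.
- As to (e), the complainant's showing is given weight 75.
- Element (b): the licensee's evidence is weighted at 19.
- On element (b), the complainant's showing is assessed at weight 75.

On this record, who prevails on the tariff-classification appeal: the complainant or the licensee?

complainant

At Stage 1 the complainant must meet a more-likely-than-not showing (weight is at least 55): on (a) the weight is 95 less the opposing 39 gives net 56, which does reach 55, so (a) meets the standard; on (b) the weight is 75 less the opposing 19 gives net 56, ≥ 55, so (b) meets the standard.
  All elements met. The burden passes to the licensee.
At Stage 2 the licensee must meet clear and convincing evidence (weight exceeds 76): on (c) the weight is 87 less the opposing 16 gives net 71, ≤ 76, so (c) does not meet the standard; on (d) the weight is 74, ≤ 76, so (d) does not meet the standard.
  Not every element is met, so the licensee fails to carry Stage 2.
So the complainant prevails.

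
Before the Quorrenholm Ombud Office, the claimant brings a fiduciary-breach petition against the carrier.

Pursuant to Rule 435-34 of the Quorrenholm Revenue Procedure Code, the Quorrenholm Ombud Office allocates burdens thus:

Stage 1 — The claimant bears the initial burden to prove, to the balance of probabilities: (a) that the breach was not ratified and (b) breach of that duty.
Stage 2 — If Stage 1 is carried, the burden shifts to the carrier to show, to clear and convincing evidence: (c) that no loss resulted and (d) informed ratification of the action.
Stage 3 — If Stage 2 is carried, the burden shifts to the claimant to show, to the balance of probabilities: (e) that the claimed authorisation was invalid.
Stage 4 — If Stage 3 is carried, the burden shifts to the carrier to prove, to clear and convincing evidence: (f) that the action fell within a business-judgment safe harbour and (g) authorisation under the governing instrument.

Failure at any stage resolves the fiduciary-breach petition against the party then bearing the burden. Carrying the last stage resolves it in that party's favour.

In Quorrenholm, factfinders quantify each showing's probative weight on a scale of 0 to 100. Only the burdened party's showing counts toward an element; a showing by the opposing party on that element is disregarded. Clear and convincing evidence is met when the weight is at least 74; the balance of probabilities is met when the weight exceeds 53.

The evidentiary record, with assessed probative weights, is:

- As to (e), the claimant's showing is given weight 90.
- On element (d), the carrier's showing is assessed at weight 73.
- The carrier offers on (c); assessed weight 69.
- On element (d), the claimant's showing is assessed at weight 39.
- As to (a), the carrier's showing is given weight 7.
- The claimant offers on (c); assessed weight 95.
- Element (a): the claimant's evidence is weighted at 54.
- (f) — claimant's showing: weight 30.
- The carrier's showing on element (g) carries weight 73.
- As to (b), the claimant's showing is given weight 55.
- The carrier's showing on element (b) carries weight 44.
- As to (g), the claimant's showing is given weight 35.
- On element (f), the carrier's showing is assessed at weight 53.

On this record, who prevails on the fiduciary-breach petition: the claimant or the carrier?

claimant

Stage 1 — burden on claimant; standard: the balance of probabilities (weight exceeds 53).
    (a): 54 (carrier's 7 disregarded) > 53 [met]
    (b): 55 (carrier's 44 disregarded) > 53 [met]
  All elements met. The burden passes to the carrier.
Stage 2 — burden on carrier; standard: clear and convincing evidence (weight is at least 74).
    (c): 69 (claimant's 95 disregarded) < 74 [not met]
    (d): 73 (claimant's 39 disregarded) < 74 [not met]
  The carrier does not carry Stage 2.
The claimant prevails.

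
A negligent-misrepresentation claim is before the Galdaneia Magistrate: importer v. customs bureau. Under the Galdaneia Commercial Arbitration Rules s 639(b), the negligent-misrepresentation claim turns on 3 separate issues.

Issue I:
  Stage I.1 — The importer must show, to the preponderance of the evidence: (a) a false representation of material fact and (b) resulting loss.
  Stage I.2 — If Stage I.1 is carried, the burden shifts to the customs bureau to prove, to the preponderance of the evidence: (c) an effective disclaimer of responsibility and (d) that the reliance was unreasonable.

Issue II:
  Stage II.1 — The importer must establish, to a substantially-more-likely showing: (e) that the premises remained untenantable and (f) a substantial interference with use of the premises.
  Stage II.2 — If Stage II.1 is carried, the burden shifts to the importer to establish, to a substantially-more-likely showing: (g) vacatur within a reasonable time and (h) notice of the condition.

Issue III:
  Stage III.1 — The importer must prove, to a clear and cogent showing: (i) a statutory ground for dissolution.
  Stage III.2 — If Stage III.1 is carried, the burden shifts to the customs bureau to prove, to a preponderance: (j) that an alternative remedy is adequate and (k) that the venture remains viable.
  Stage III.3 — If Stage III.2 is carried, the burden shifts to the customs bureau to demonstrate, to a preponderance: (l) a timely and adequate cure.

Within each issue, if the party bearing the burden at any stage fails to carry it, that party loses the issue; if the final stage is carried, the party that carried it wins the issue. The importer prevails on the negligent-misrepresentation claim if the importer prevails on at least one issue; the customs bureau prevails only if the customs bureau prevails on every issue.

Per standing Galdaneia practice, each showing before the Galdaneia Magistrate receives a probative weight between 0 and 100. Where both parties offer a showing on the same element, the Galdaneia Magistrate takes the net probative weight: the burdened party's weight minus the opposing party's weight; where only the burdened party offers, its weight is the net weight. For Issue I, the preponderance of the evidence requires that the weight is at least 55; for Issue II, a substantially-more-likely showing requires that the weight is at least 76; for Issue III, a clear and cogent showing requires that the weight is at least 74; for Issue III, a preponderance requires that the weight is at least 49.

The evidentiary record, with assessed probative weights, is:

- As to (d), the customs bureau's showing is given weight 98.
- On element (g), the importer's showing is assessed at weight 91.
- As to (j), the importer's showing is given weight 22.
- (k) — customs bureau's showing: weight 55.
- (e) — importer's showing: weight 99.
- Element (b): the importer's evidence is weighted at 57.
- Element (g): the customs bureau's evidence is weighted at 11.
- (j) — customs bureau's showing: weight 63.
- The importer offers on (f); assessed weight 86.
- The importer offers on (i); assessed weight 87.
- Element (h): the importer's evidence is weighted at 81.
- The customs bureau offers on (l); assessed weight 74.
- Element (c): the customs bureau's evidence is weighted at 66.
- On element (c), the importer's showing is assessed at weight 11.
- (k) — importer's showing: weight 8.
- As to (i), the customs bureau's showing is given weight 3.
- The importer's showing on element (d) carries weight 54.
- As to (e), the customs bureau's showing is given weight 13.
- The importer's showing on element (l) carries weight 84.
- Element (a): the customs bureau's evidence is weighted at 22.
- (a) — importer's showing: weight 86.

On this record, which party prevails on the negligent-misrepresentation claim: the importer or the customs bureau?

importer

— Issue I —
Stage I.1 — burden on importer; standard: the preponderance of the evidence (weight is at least 55).
    (a): 86 − 22 = 64 ≥ 55 [met]
    (b): 57 ≥ 55 [met]
  The importer carries Stage I.1; the customs bureau now bears the burden.
Stage I.2 — burden on customs bureau; standard: the preponderance of the evidence (weight is at least 55).
    (c): 66 − 11 = 55 ≥ 55 [met]
    (d): 98 − 54 = 44 < 55 [not met]
  Not every element is met, so the customs bureau fails to carry Stage I.2.
So the importer prevails on this issue.
— Issue II —
At Stage II.1 the importer must meet a substantially-more-likely showing (weight is at least 76): on (e) the weight is 99 less the opposing 13 gives net 86, ≥ 76, so (e) meets the standard; on (f) the weight is 86, ≥ 76, so (f) meets the standard.
  Stage II.1 is satisfied; the importer continues to bear the burden.
At Stage II.2 the importer must meet a substantially-more-likely showing (weight is at least 76): on (g) the weight is 91 less the opposing 11 gives net 80, ≥ 76, so (g) meets the standard; on (h) the weight is 81, which does reach 76, so (h) meets the standard.
  The importer carries the last stage.
With every stage satisfied, the importer prevails on this issue.
— Issue III —
Stage III.1 (importer, a clear and cogent showing, weight is at least 74): (i) net 87−3=84 ≥ 74 — meets.
  The importer carries Stage III.1; the customs bureau now bears the burden.
Stage III.2 (customs bureau, a preponderance, weight is at least 49): (j) net 63−22=41 < 49 — fails; (k) net 55−8=47 < 49 — fails.
  Not every element is met, so the customs bureau fails to carry Stage III.2.
The importer prevails on this issue.
Per-issue: Issue I → importer; Issue II → importer; Issue III → importer. The importer must prevail on at least one issue; overall, the importer prevails.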